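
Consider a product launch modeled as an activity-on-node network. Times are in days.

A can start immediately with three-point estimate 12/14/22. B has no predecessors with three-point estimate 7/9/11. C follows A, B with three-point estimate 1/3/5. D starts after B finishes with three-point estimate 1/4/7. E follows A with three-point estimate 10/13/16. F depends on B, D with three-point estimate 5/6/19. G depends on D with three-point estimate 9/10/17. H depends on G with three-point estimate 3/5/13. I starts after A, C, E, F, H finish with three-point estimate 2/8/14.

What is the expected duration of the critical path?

te_A = (12 + 4·14 + 22)/6 = 90/6 = 15
te_B = (7 + 4·9 + 11)/6 = 54/6 = 9
te_C = (1 + 4·3 + 5)/6 = 18/6 = 3
te_D = (1 + 4·4 + 7)/6 = 24/6 = 4
te_E = (10 + 4·13 + 16)/6 = 78/6 = 13
te_F = (5 + 4·6 + 19)/6 = 48/6 = 8
te_G = (9 + 4·10 + 17)/6 = 66/6 = 11
te_H = (3 + 4·5 + 13)/6 = 36/6 = 6
te_I = (2 + 4·8 + 14)/6 = 48/6 = 8

Forward pass:
ES_A = 0; EF_A = 15
ES_B = 0; EF_B = 9
ES_C = max(EF_A=15, EF_B=9) = 15; EF_C = 15+3 = 18
ES_D = 9; EF_D = 9+4 = 13
ES_E = 15; EF_E = 15+13 = 28
ES_F = max(EF_B=9, EF_D=13) = 13; EF_F = 13+8 = 21
ES_G = 13; EF_G = 13+11 = 24
ES_H = 24; EF_H = 24+6 = 30
ES_I = max(EF_A=15, EF_C=18, EF_E=28, EF_F=21, EF_H=30) = 30; EF_I = 30+8 = 38
Expected project duration μ = 38 days. Critical path: B → D → G → H → I.

38 days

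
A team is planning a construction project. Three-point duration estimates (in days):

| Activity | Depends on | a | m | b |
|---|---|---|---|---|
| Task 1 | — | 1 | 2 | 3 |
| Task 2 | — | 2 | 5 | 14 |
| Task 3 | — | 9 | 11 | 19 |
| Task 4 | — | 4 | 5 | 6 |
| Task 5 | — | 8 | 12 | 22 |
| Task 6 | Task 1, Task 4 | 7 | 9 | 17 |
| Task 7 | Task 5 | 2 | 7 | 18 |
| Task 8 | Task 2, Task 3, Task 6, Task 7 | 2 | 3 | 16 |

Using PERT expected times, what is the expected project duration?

te_Task 1 = (1 + 4·2 + 3)/6 = 12/6 = 2
te_Task 2 = (2 + 4·5 + 14)/6 = 36/6 = 6
te_Task 3 = (9 + 4·11 + 19)/6 = 72/6 = 12
te_Task 4 = (4 + 4·5 + 6)/6 = 30/6 = 5
te_Task 5 = (8 + 4·12 + 22)/6 = 78/6 = 13
te_Task 6 = (7 + 4·9 + 17)/6 = 60/6 = 10
te_Task 7 = (2 + 4·7 + 18)/6 = 48/6 = 8
te_Task 8 = (2 + 4·3 + 16)/6 = 30/6 = 5

Forward pass:
ES_Task 1 = 0; EF_Task 1 = 2
ES_Task 2 = 0; EF_Task 2 = 6
ES_Task 3 = 0; EF_Task 3 = 12
ES_Task 4 = 0; EF_Task 4 = 5
ES_Task 5 = 0; EF_Task 5 = 13
ES_Task 6 = max(EF_Task 1=2, EF_Task 4=5) = 5; EF_Task 6 = 5+10 = 15
ES_Task 7 = 13; EF_Task 7 = 13+8 = 21
ES_Task 8 = max(EF_Task 2=6, EF_Task 3=12, EF_Task 6=15, EF_Task 7=21) = 21; EF_Task 8 = 21+5 = 26
Expected project duration μ = 26 days. Critical path: Task 5 → Task 7 → Task 8.

26 days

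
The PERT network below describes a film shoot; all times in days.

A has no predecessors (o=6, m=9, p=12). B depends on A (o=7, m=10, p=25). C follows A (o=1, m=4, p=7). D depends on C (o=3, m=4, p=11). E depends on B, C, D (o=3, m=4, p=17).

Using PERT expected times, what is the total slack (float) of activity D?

te_A = (6 + 4·9 + 12)/6 = 54/6 = 9
te_B = (7 + 4·10 + 25)/6 = 72/6 = 12
te_C = (1 + 4·4 + 7)/6 = 24/6 = 4
te_D = (3 + 4·4 + 11)/6 = 30/6 = 5
te_E = (3 + 4·4 + 17)/6 = 36/6 = 6

Forward pass:
ES_A = 0; EF_A = 9
ES_B = 9; EF_B = 9+12 = 21
ES_C = 9; EF_C = 9+4 = 13
ES_D = 13; EF_D = 13+5 = 18
ES_E = max(EF_B=21, EF_C=13, EF_D=18) = 21; EF_E = 21+6 = 27
Expected project duration μ = 27 days. Critical path: A → B → E.

Backward pass:
LF_E = 27; LS_E = 27−6 = 21
LF_D = LS_E = 21; LS_D = 21−5 = 16
LF_C = min(LS_D=16, LS_E=21) = 16; LS_C = 16−4 = 12
LF_B = LS_E = 21; LS_B = 21−12 = 9
LF_A = min(LS_B=9, LS_C=12) = 9; LS_A = 9−9 = 0
Slack_D = LS_D − ES_D = 16 − 13 = 3

3 days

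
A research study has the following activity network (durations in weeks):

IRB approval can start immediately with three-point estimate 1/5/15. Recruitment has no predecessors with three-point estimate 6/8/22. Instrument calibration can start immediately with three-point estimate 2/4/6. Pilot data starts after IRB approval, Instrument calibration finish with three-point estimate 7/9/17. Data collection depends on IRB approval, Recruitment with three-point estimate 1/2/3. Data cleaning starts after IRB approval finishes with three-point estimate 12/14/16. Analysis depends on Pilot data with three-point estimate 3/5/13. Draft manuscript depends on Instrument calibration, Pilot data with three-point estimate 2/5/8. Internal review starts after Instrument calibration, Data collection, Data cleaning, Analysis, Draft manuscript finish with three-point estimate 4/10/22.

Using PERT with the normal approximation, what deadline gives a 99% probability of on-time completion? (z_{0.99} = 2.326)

te_IRB approval = (1 + 4·5 + 15)/6 = 36/6 = 6; σ²_IRB approval = ((15−1)/6)² = 5.444
te_Recruitment = (6 + 4·8 + 22)/6 = 60/6 = 10; σ²_Recruitment = ((22−6)/6)² = 7.111
te_Instrument calibration = (2 + 4·4 + 6)/6 = 24/6 = 4; σ²_Instrument calibration = ((6−2)/6)² = 0.444
te_Pilot data = (7 + 4·9 + 17)/6 = 60/6 = 10; σ²_Pilot data = ((17−7)/6)² = 2.778
te_Data collection = (1 + 4·2 + 3)/6 = 12/6 = 2; σ²_Data collection = ((3−1)/6)² = 0.111
te_Data cleaning = (12 + 4·14 + 16)/6 = 84/6 = 14; σ²_Data cleaning = ((16−12)/6)² = 0.444
te_Analysis = (3 + 4·5 + 13)/6 = 36/6 = 6; σ²_Analysis = ((13−3)/6)² = 2.778
te_Draft manuscript = (2 + 4·5 + 8)/6 = 30/6 = 5; σ²_Draft manuscript = ((8−2)/6)² = 1.000
te_Internal review = (4 + 4·10 + 22)/6 = 66/6 = 11; σ²_Internal review = ((22−4)/6)² = 9.000

Forward pass:
ES_IRB approval = 0; EF_IRB approval = 6
ES_Recruitment = 0; EF_Recruitment = 10
ES_Instrument calibration = 0; EF_Instrument calibration = 4
ES_Pilot data = max(EF_IRB approval=6, EF_Instrument calibration=4) = 6; EF_Pilot data = 6+10 = 16
ES_Data collection = max(EF_IRB approval=6, EF_Recruitment=10) = 10; EF_Data collection = 10+2 = 12
ES_Data cleaning = 6; EF_Data cleaning = 6+14 = 20
ES_Analysis = 16; EF_Analysis = 16+6 = 22
ES_Draft manuscript = max(EF_Instrument calibration=4, EF_Pilot data=16) = 16; EF_Draft manuscript = 16+5 = 21
ES_Internal review = max(EF_Instrument calibration=4, EF_Data collection=12, EF_Data cleaning=20, EF_Analysis=22, EF_Draft manuscript=21) = 22; EF_Internal review = 22+11 = 33
Expected project duration μ = 33 weeks. Critical path: IRB approval → Pilot data → Analysis → Internal review.

Variance along critical path = 5.444 + 2.778 + 2.778 + 9.000 = 20.000; σ = 4.472 weeks.
D = μ + z·σ = 33 + 2.326·4.472 = 43.4 weeks

43.4 weeks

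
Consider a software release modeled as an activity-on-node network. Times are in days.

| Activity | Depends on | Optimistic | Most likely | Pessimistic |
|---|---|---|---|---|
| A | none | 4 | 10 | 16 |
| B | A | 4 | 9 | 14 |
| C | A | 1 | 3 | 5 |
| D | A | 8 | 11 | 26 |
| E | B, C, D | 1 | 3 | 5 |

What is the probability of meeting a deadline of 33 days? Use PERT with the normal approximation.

te_A = (4 + 4·10 + 16)/6 = 60/6 = 10; σ²_A = ((16−4)/6)² = 4.000
te_B = (4 + 4·9 + 14)/6 = 54/6 = 9; σ²_B = ((14−4)/6)² = 2.778
te_C = (1 + 4·3 + 5)/6 = 18/6 = 3; σ²_C = ((5−1)/6)² = 0.444
te_D = (8 + 4·11 + 26)/6 = 78/6 = 13; σ²_D = ((26−8)/6)² = 9.000
te_E = (1 + 4·3 + 5)/6 = 18/6 = 3; σ²_E = ((5−1)/6)² = 0.444

Forward pass:
ES_A = 0; EF_A = 10
ES_B = 10; EF_B = 10+9 = 19
ES_C = 10; EF_C = 10+3 = 13
ES_D = 10; EF_D = 10+13 = 23
ES_E = max(EF_B=19, EF_C=13, EF_D=23) = 23; EF_E = 23+3 = 26
Expected project duration μ = 26 days. Critical path: A → D → E.

Variance along critical path = 4.000 + 9.000 + 0.444 = 13.444; σ = √13.444 = 3.667 days.
Z = (33 − 26) / 3.667 = 1.909
P(T ≤ 33) = Φ(1.909) ≈ 0.972

0.972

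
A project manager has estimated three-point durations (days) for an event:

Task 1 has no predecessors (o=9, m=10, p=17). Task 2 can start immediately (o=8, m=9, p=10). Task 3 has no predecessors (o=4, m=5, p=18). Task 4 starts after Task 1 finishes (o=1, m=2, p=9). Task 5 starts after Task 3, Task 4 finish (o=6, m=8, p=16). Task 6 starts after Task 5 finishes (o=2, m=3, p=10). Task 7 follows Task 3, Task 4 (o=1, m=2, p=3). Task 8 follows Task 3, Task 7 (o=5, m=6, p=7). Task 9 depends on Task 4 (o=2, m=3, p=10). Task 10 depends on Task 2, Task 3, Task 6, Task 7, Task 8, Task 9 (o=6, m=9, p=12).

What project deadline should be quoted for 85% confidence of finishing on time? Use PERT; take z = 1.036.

39.1 days

te_Task 1 = (9 + 4·10 + 17)/6 = 66/6 = 11; σ²_Task 1 = ((17−9)/6)² = 1.778
te_Task 2 = (8 + 4·9 + 10)/6 = 54/6 = 9; σ²_Task 2 = ((10−8)/6)² = 0.111
te_Task 3 = (4 + 4·5 + 18)/6 = 42/6 = 7; σ²_Task 3 = ((18−4)/6)² = 5.444
te_Task 4 = (1 + 4·2 + 9)/6 = 18/6 = 3; σ²_Task 4 = ((9−1)/6)² = 1.778
te_Task 5 = (6 + 4·8 + 16)/6 = 54/6 = 9; σ²_Task 5 = ((16−6)/6)² = 2.778
te_Task 6 = (2 + 4·3 + 10)/6 = 24/6 = 4; σ²_Task 6 = ((10−2)/6)² = 1.778
te_Task 7 = (1 + 4·2 + 3)/6 = 12/6 = 2; σ²_Task 7 = ((3−1)/6)² = 0.111
te_Task 8 = (5 + 4·6 + 7)/6 = 36/6 = 6; σ²_Task 8 = ((7−5)/6)² = 0.111
te_Task 9 = (2 + 4·3 + 10)/6 = 24/6 = 4; σ²_Task 9 = ((10−2)/6)² = 1.778
te_Task 10 = (6 + 4·9 + 12)/6 = 54/6 = 9; σ²_Task 10 = ((12−6)/6)² = 1.000

Forward pass:
ES_Task 1 = 0; EF_Task 1 = 11
ES_Task 2 = 0; EF_Task 2 = 9
ES_Task 3 = 0; EF_Task 3 = 7
ES_Task 4 = 11; EF_Task 4 = 11+3 = 14
ES_Task 5 = max(EF_Task 3=7, EF_Task 4=14) = 14; EF_Task 5 = 14+9 = 23
ES_Task 6 = 23; EF_Task 6 = 23+4 = 27
ES_Task 7 = max(EF_Task 3=7, EF_Task 4=14) = 14; EF_Task 7 = 14+2 = 16
ES_Task 8 = max(EF_Task 3=7, EF_Task 7=16) = 16; EF_Task 8 = 16+6 = 22
ES_Task 9 = 14; EF_Task 9 = 14+4 = 18
ES_Task 10 = max(EF_Task 2=9, EF_Task 3=7, EF_Task 6=27, EF_Task 7=16, EF_Task 8=22, EF_Task 9=18) = 27; EF_Task 10 = 27+9 = 36
Expected project duration μ = 36 days. Critical path: Task 1 → Task 4 → Task 5 → Task 6 → Task 10.

Variance along critical path = 1.778 + 1.778 + 2.778 + 1.778 + 1.000 = 9.111; σ = 3.018 days.
D = μ + z·σ = 36 + 1.036·3.018 = 39.1 days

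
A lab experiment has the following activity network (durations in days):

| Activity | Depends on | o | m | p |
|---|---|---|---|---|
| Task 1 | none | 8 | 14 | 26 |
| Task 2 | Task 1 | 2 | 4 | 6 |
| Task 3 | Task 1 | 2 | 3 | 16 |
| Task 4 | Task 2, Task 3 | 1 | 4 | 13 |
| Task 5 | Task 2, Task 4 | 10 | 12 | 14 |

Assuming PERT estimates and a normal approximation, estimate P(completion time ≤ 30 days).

te_Task 1 = (8 + 4·14 + 26)/6 = 90/6 = 15; σ²_Task 1 = ((26−8)/6)² = 9.000
te_Task 2 = (2 + 4·4 + 6)/6 = 24/6 = 4; σ²_Task 2 = ((6−2)/6)² = 0.444
te_Task 3 = (2 + 4·3 + 16)/6 = 30/6 = 5; σ²_Task 3 = ((16−2)/6)² = 5.444
te_Task 4 = (1 + 4·4 + 13)/6 = 30/6 = 5; σ²_Task 4 = ((13−1)/6)² = 4.000
te_Task 5 = (10 + 4·12 + 14)/6 = 72/6 = 12; σ²_Task 5 = ((14−10)/6)² = 0.444

Forward pass:
ES_Task 1 = 0; EF_Task 1 = 15
ES_Task 2 = 15; EF_Task 2 = 15+4 = 19
ES_Task 3 = 15; EF_Task 3 = 15+5 = 20
ES_Task 4 = max(EF_Task 2=19, EF_Task 3=20) = 20; EF_Task 4 = 20+5 = 25
ES_Task 5 = max(EF_Task 2=19, EF_Task 4=25) = 25; EF_Task 5 = 25+12 = 37
Expected project duration μ = 37 days. Critical path: Task 1 → Task 3 → Task 4 → Task 5.

Variance along critical path = 9.000 + 5.444 + 4.000 + 0.444 = 18.889; σ = √18.889 = 4.346 days.
Z = (30 − 37) / 4.346 = -1.611
P(T ≤ 30) = Φ(-1.611) ≈ 0.054

0.054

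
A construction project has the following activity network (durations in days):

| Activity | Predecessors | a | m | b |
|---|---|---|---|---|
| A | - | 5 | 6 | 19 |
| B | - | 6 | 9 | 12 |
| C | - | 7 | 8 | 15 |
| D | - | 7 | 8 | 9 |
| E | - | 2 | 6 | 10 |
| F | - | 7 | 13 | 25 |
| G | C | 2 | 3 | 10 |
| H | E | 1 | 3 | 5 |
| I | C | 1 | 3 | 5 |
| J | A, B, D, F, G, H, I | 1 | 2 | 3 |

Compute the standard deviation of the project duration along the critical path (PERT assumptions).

te_A = (5 + 4·6 + 19)/6 = 48/6 = 8; σ²_A = ((19−5)/6)² = 5.444
te_B = (6 + 4·9 + 12)/6 = 54/6 = 9; σ²_B = ((12−6)/6)² = 1.000
te_C = (7 + 4·8 + 15)/6 = 54/6 = 9; σ²_C = ((15−7)/6)² = 1.778
te_D = (7 + 4·8 + 9)/6 = 48/6 = 8; σ²_D = ((9−7)/6)² = 0.111
te_E = (2 + 4·6 + 10)/6 = 36/6 = 6; σ²_E = ((10−2)/6)² = 1.778
te_F = (7 + 4·13 + 25)/6 = 84/6 = 14; σ²_F = ((25−7)/6)² = 9.000
te_G = (2 + 4·3 + 10)/6 = 24/6 = 4; σ²_G = ((10−2)/6)² = 1.778
te_H = (1 + 4·3 + 5)/6 = 18/6 = 3; σ²_H = ((5−1)/6)² = 0.444
te_I = (1 + 4·3 + 5)/6 = 18/6 = 3; σ²_I = ((5−1)/6)² = 0.444
te_J = (1 + 4·2 + 3)/6 = 12/6 = 2; σ²_J = ((3−1)/6)² = 0.111

Forward pass:
ES_A = 0; EF_A = 8
ES_B = 0; EF_B = 9
ES_C = 0; EF_C = 9
ES_D = 0; EF_D = 8
ES_E = 0; EF_E = 6
ES_F = 0; EF_F = 14
ES_G = 9; EF_G = 9+4 = 13
ES_H = 6; EF_H = 6+3 = 9
ES_I = 9; EF_I = 9+3 = 12
ES_J = max(EF_A=8, EF_B=9, EF_D=8, EF_F=14, EF_G=13, EF_H=9, EF_I=12) = 14; EF_J = 14+2 = 16
Expected project duration μ = 16 days. Critical path: F → J.

Variance along critical path = 9.000 + 0.111 = 9.111
σ = √9.111 = 3.018 days

3.02 days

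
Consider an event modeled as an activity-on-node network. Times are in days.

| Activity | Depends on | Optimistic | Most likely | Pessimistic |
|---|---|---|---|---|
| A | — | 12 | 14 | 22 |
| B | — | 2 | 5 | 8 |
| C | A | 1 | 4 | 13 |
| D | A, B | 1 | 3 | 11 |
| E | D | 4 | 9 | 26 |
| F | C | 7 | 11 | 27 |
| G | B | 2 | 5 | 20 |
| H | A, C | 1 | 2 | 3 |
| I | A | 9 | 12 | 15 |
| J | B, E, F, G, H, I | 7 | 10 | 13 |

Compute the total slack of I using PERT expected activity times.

6 days

te_A = (12 + 4·14 + 22)/6 = 90/6 = 15
te_B = (2 + 4·5 + 8)/6 = 30/6 = 5
te_C = (1 + 4·4 + 13)/6 = 30/6 = 5
te_D = (1 + 4·3 + 11)/6 = 24/6 = 4
te_E = (4 + 4·9 + 26)/6 = 66/6 = 11
te_F = (7 + 4·11 + 27)/6 = 78/6 = 13
te_G = (2 + 4·5 + 20)/6 = 42/6 = 7
te_H = (1 + 4·2 + 3)/6 = 12/6 = 2
te_I = (9 + 4·12 + 15)/6 = 72/6 = 12
te_J = (7 + 4·10 + 13)/6 = 60/6 = 10

Forward pass:
ES_A = 0; EF_A = 15
ES_B = 0; EF_B = 5
ES_C = 15; EF_C = 15+5 = 20
ES_D = max(EF_A=15, EF_B=5) = 15; EF_D = 15+4 = 19
ES_E = 19; EF_E = 19+11 = 30
ES_F = 20; EF_F = 20+13 = 33
ES_G = 5; EF_G = 5+7 = 12
ES_H = max(EF_A=15, EF_C=20) = 20; EF_H = 20+2 = 22
ES_I = 15; EF_I = 15+12 = 27
ES_J = max(EF_B=5, EF_E=30, EF_F=33, EF_G=12, EF_H=22, EF_I=27) = 33; EF_J = 33+10 = 43
Expected project duration μ = 43 days. Critical path: A → C → F → J.

Backward pass:
LF_J = 43; LS_J = 43−10 = 33
LF_I = LS_J = 33; LS_I = 33−12 = 21
LF_H = LS_J = 33; LS_H = 33−2 = 31
LF_G = LS_J = 33; LS_G = 33−7 = 26
LF_F = LS_J = 33; LS_F = 33−13 = 20
LF_E = LS_J = 33; LS_E = 33−11 = 22
LF_D = LS_E = 22; LS_D = 22−4 = 18
LF_C = min(LS_F=20, LS_H=31) = 20; LS_C = 20−5 = 15
LF_B = min(LS_D=18, LS_G=26, LS_J=33) = 18; LS_B = 18−5 = 13
LF_A = min(LS_C=15, LS_D=18, LS_H=31, LS_I=21) = 15; LS_A = 15−15 = 0
Slack_I = LS_I − ES_I = 21 − 15 = 6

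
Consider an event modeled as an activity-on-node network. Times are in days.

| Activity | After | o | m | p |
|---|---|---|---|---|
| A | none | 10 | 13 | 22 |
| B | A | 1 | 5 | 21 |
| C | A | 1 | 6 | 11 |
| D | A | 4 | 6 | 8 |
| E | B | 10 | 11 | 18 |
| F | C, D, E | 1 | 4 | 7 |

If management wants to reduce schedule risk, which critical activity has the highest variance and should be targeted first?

B

te_A = (10 + 4·13 + 22)/6 = 84/6 = 14; σ²_A = ((22−10)/6)² = 4.000
te_B = (1 + 4·5 + 21)/6 = 42/6 = 7; σ²_B = ((21−1)/6)² = 11.111
te_C = (1 + 4·6 + 11)/6 = 36/6 = 6; σ²_C = ((11−1)/6)² = 2.778
te_D = (4 + 4·6 + 8)/6 = 36/6 = 6; σ²_D = ((8−4)/6)² = 0.444
te_E = (10 + 4·11 + 18)/6 = 72/6 = 12; σ²_E = ((18−10)/6)² = 1.778
te_F = (1 + 4·4 + 7)/6 = 24/6 = 4; σ²_F = ((7−1)/6)² = 1.000

Forward pass:
ES_A = 0; EF_A = 14
ES_B = 14; EF_B = 14+7 = 21
ES_C = 14; EF_C = 14+6 = 20
ES_D = 14; EF_D = 14+6 = 20
ES_E = 21; EF_E = 21+12 = 33
ES_F = max(EF_C=20, EF_D=20, EF_E=33) = 33; EF_F = 33+4 = 37
Expected project duration μ = 37 days. Critical path: A → B → E → F.

Variances on critical path: σ²_A=4.000, σ²_B=11.111, σ²_E=1.778, σ²_F=1.000.
Largest is σ²_B = 11.111.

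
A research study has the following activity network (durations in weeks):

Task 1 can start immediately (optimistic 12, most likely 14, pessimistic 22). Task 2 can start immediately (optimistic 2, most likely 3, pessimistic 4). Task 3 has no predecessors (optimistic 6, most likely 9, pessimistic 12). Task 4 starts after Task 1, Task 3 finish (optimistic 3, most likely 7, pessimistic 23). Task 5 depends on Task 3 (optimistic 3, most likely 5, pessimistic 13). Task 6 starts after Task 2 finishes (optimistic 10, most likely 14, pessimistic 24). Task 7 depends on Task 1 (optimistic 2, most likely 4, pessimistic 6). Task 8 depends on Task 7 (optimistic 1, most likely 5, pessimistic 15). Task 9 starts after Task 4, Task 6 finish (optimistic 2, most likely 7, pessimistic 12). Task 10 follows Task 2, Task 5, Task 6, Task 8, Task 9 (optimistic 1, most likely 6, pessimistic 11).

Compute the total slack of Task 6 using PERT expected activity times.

6 weeks

te_Task 1 = (12 + 4·14 + 22)/6 = 90/6 = 15
te_Task 2 = (2 + 4·3 + 4)/6 = 18/6 = 3
te_Task 3 = (6 + 4·9 + 12)/6 = 54/6 = 9
te_Task 4 = (3 + 4·7 + 23)/6 = 54/6 = 9
te_Task 5 = (3 + 4·5 + 13)/6 = 36/6 = 6
te_Task 6 = (10 + 4·14 + 24)/6 = 90/6 = 15
te_Task 7 = (2 + 4·4 + 6)/6 = 24/6 = 4
te_Task 8 = (1 + 4·5 + 15)/6 = 36/6 = 6
te_Task 9 = (2 + 4·7 + 12)/6 = 42/6 = 7
te_Task 10 = (1 + 4·6 + 11)/6 = 36/6 = 6

Forward pass:
ES_Task 1 = 0; EF_Task 1 = 15
ES_Task 2 = 0; EF_Task 2 = 3
ES_Task 3 = 0; EF_Task 3 = 9
ES_Task 4 = max(EF_Task 1=15, EF_Task 3=9) = 15; EF_Task 4 = 15+9 = 24
ES_Task 5 = 9; EF_Task 5 = 9+6 = 15
ES_Task 6 = 3; EF_Task 6 = 3+15 = 18
ES_Task 7 = 15; EF_Task 7 = 15+4 = 19
ES_Task 8 = 19; EF_Task 8 = 19+6 = 25
ES_Task 9 = max(EF_Task 4=24, EF_Task 6=18) = 24; EF_Task 9 = 24+7 = 31
ES_Task 10 = max(EF_Task 2=3, EF_Task 5=15, EF_Task 6=18, EF_Task 8=25, EF_Task 9=31) = 31; EF_Task 10 = 31+6 = 37
Expected project duration μ = 37 weeks. Critical path: Task 1 → Task 4 → Task 9 → Task 10.

Backward pass:
LF_Task 10 = 37; LS_Task 10 = 37−6 = 31
LF_Task 9 = LS_Task 10 = 31; LS_Task 9 = 31−7 = 24
LF_Task 8 = LS_Task 10 = 31; LS_Task 8 = 31−6 = 25
LF_Task 7 = LS_Task 8 = 25; LS_Task 7 = 25−4 = 21
LF_Task 6 = min(LS_Task 9=24, LS_Task 10=31) = 24; LS_Task 6 = 24−15 = 9
LF_Task 5 = LS_Task 10 = 31; LS_Task 5 = 31−6 = 25
LF_Task 4 = LS_Task 9 = 24; LS_Task 4 = 24−9 = 15
LF_Task 3 = min(LS_Task 4=15, LS_Task 5=25) = 15; LS_Task 3 = 15−9 = 6
LF_Task 2 = min(LS_Task 6=9, LS_Task 10=31) = 9; LS_Task 2 = 9−3 = 6
LF_Task 1 = min(LS_Task 4=15, LS_Task 7=21) = 15; LS_Task 1 = 15−15 = 0
Slack_Task 6 = LS_Task 6 − ES_Task 6 = 9 − 3 = 6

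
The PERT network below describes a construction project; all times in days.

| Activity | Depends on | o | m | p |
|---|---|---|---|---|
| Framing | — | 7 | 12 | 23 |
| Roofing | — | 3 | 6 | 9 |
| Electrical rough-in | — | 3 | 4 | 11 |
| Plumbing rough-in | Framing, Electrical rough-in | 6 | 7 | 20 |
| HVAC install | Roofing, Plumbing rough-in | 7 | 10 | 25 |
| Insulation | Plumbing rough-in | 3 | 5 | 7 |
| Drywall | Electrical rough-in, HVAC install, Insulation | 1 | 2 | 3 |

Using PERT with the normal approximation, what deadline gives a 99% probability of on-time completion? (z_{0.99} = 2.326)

46.8 days

te_Framing = (7 + 4·12 + 23)/6 = 78/6 = 13; σ²_Framing = ((23−7)/6)² = 7.111
te_Roofing = (3 + 4·6 + 9)/6 = 36/6 = 6; σ²_Roofing = ((9−3)/6)² = 1.000
te_Electrical rough-in = (3 + 4·4 + 11)/6 = 30/6 = 5; σ²_Electrical rough-in = ((11−3)/6)² = 1.778
te_Plumbing rough-in = (6 + 4·7 + 20)/6 = 54/6 = 9; σ²_Plumbing rough-in = ((20−6)/6)² = 5.444
te_HVAC install = (7 + 4·10 + 25)/6 = 72/6 = 12; σ²_HVAC install = ((25−7)/6)² = 9.000
te_Insulation = (3 + 4·5 + 7)/6 = 30/6 = 5; σ²_Insulation = ((7−3)/6)² = 0.444
te_Drywall = (1 + 4·2 + 3)/6 = 12/6 = 2; σ²_Drywall = ((3−1)/6)² = 0.111

Forward pass:
ES_Framing = 0; EF_Framing = 13
ES_Roofing = 0; EF_Roofing = 6
ES_Electrical rough-in = 0; EF_Electrical rough-in = 5
ES_Plumbing rough-in = max(EF_Framing=13, EF_Electrical rough-in=5) = 13; EF_Plumbing rough-in = 13+9 = 22
ES_HVAC install = max(EF_Roofing=6, EF_Plumbing rough-in=22) = 22; EF_HVAC install = 22+12 = 34
ES_Insulation = 22; EF_Insulation = 22+5 = 27
ES_Drywall = max(EF_Electrical rough-in=5, EF_HVAC install=34, EF_Insulation=27) = 34; EF_Drywall = 34+2 = 36
Expected project duration μ = 36 days. Critical path: Framing → Plumbing rough-in → HVAC install → Drywall.

Variance along critical path = 7.111 + 5.444 + 9.000 + 0.111 = 21.667; σ = 4.655 days.
D = μ + z·σ = 36 + 2.326·4.655 = 46.8 days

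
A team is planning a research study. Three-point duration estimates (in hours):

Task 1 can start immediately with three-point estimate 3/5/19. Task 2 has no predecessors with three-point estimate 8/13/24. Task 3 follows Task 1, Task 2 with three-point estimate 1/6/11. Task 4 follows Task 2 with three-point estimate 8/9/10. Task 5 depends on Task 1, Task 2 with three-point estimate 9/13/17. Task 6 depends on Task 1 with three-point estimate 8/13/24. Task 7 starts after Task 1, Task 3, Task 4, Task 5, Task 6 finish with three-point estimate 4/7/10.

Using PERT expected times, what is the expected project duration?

34 hours

te_Task 1 = (3 + 4·5 + 19)/6 = 42/6 = 7
te_Task 2 = (8 + 4·13 + 24)/6 = 84/6 = 14
te_Task 3 = (1 + 4·6 + 11)/6 = 36/6 = 6
te_Task 4 = (8 + 4·9 + 10)/6 = 54/6 = 9
te_Task 5 = (9 + 4·13 + 17)/6 = 78/6 = 13
te_Task 6 = (8 + 4·13 + 24)/6 = 84/6 = 14
te_Task 7 = (4 + 4·7 + 10)/6 = 42/6 = 7

Forward pass:
ES_Task 1 = 0; EF_Task 1 = 7
ES_Task 2 = 0; EF_Task 2 = 14
ES_Task 3 = max(EF_Task 1=7, EF_Task 2=14) = 14; EF_Task 3 = 14+6 = 20
ES_Task 4 = 14; EF_Task 4 = 14+9 = 23
ES_Task 5 = max(EF_Task 1=7, EF_Task 2=14) = 14; EF_Task 5 = 14+13 = 27
ES_Task 6 = 7; EF_Task 6 = 7+14 = 21
ES_Task 7 = max(EF_Task 1=7, EF_Task 3=20, EF_Task 4=23, EF_Task 5=27, EF_Task 6=21) = 27; EF_Task 7 = 27+7 = 34
Expected project duration μ = 34 hours. Critical path: Task 2 → Task 5 → Task 7.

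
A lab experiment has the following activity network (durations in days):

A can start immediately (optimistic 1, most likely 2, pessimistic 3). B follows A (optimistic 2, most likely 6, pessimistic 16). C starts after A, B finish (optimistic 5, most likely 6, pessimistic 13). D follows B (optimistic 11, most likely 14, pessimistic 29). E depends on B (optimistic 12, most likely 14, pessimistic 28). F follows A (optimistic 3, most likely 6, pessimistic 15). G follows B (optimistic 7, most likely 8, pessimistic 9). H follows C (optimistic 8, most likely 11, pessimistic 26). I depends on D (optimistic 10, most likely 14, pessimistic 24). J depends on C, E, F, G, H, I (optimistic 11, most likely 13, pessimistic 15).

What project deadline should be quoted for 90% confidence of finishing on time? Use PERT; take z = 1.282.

58.8 days

te_A = (1 + 4·2 + 3)/6 = 12/6 = 2; σ²_A = ((3−1)/6)² = 0.111
te_B = (2 + 4·6 + 16)/6 = 42/6 = 7; σ²_B = ((16−2)/6)² = 5.444
te_C = (5 + 4·6 + 13)/6 = 42/6 = 7; σ²_C = ((13−5)/6)² = 1.778
te_D = (11 + 4·14 + 29)/6 = 96/6 = 16; σ²_D = ((29−11)/6)² = 9.000
te_E = (12 + 4·14 + 28)/6 = 96/6 = 16; σ²_E = ((28−12)/6)² = 7.111
te_F = (3 + 4·6 + 15)/6 = 42/6 = 7; σ²_F = ((15−3)/6)² = 4.000
te_G = (7 + 4·8 + 9)/6 = 48/6 = 8; σ²_G = ((9−7)/6)² = 0.111
te_H = (8 + 4·11 + 26)/6 = 78/6 = 13; σ²_H = ((26−8)/6)² = 9.000
te_I = (10 + 4·14 + 24)/6 = 90/6 = 15; σ²_I = ((24−10)/6)² = 5.444
te_J = (11 + 4·13 + 15)/6 = 78/6 = 13; σ²_J = ((15−11)/6)² = 0.444

Forward pass:
ES_A = 0; EF_A = 2
ES_B = 2; EF_B = 2+7 = 9
ES_C = max(EF_A=2, EF_B=9) = 9; EF_C = 9+7 = 16
ES_D = 9; EF_D = 9+16 = 25
ES_E = 9; EF_E = 9+16 = 25
ES_F = 2; EF_F = 2+7 = 9
ES_G = 9; EF_G = 9+8 = 17
ES_H = 16; EF_H = 16+13 = 29
ES_I = 25; EF_I = 25+15 = 40
ES_J = max(EF_C=16, EF_E=25, EF_F=9, EF_G=17, EF_H=29, EF_I=40) = 40; EF_J = 40+13 = 53
Expected project duration μ = 53 days. Critical path: A → B → D → I → J.

Variance along critical path = 0.111 + 5.444 + 9.000 + 5.444 + 0.444 = 20.444; σ = 4.522 days.
D = μ + z·σ = 53 + 1.282·4.522 = 58.8 days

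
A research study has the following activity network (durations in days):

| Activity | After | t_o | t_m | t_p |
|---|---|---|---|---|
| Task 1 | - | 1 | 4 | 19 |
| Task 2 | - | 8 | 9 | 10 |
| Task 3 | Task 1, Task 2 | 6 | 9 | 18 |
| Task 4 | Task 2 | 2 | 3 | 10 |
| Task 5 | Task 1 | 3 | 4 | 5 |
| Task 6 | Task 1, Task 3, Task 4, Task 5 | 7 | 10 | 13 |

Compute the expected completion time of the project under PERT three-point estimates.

te_Task 1 = (1 + 4·4 + 19)/6 = 36/6 = 6
te_Task 2 = (8 + 4·9 + 10)/6 = 54/6 = 9
te_Task 3 = (6 + 4·9 + 18)/6 = 60/6 = 10
te_Task 4 = (2 + 4·3 + 10)/6 = 24/6 = 4
te_Task 5 = (3 + 4·4 + 5)/6 = 24/6 = 4
te_Task 6 = (7 + 4·10 + 13)/6 = 60/6 = 10

Forward pass:
ES_Task 1 = 0; EF_Task 1 = 6
ES_Task 2 = 0; EF_Task 2 = 9
ES_Task 3 = max(EF_Task 1=6, EF_Task 2=9) = 9; EF_Task 3 = 9+10 = 19
ES_Task 4 = 9; EF_Task 4 = 9+4 = 13
ES_Task 5 = 6; EF_Task 5 = 6+4 = 10
ES_Task 6 = max(EF_Task 1=6, EF_Task 3=19, EF_Task 4=13, EF_Task 5=10) = 19; EF_Task 6 = 19+10 = 29
Expected project duration μ = 29 days. Critical path: Task 2 → Task 3 → Task 6.

29 days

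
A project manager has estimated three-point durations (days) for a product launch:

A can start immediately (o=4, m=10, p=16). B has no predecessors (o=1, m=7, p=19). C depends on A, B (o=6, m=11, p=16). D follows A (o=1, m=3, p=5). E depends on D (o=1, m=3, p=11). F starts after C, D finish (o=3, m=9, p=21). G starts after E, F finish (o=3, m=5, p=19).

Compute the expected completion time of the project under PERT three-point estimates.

te_A = (4 + 4·10 + 16)/6 = 60/6 = 10
te_B = (1 + 4·7 + 19)/6 = 48/6 = 8
te_C = (6 + 4·11 + 16)/6 = 66/6 = 11
te_D = (1 + 4·3 + 5)/6 = 18/6 = 3
te_E = (1 + 4·3 + 11)/6 = 24/6 = 4
te_F = (3 + 4·9 + 21)/6 = 60/6 = 10
te_G = (3 + 4·5 + 19)/6 = 42/6 = 7

Forward pass:
ES_A = 0; EF_A = 10
ES_B = 0; EF_B = 8
ES_C = max(EF_A=10, EF_B=8) = 10; EF_C = 10+11 = 21
ES_D = 10; EF_D = 10+3 = 13
ES_E = 13; EF_E = 13+4 = 17
ES_F = max(EF_C=21, EF_D=13) = 21; EF_F = 21+10 = 31
ES_G = max(EF_E=17, EF_F=31) = 31; EF_G = 31+7 = 38
Expected project duration μ = 38 days. Critical path: A → C → F → G.

38 days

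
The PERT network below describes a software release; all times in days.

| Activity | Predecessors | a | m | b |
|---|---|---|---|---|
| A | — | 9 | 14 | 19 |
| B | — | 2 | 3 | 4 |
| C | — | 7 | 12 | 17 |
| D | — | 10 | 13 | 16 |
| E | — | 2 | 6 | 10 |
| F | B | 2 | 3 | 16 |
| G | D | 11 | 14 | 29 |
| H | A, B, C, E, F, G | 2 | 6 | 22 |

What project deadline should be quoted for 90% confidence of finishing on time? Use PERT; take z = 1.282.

42.9 days

te_A = (9 + 4·14 + 19)/6 = 84/6 = 14; σ²_A = ((19−9)/6)² = 2.778
te_B = (2 + 4·3 + 4)/6 = 18/6 = 3; σ²_B = ((4−2)/6)² = 0.111
te_C = (7 + 4·12 + 17)/6 = 72/6 = 12; σ²_C = ((17−7)/6)² = 2.778
te_D = (10 + 4·13 + 16)/6 = 78/6 = 13; σ²_D = ((16−10)/6)² = 1.000
te_E = (2 + 4·6 + 10)/6 = 36/6 = 6; σ²_E = ((10−2)/6)² = 1.778
te_F = (2 + 4·3 + 16)/6 = 30/6 = 5; σ²_F = ((16−2)/6)² = 5.444
te_G = (11 + 4·14 + 29)/6 = 96/6 = 16; σ²_G = ((29−11)/6)² = 9.000
te_H = (2 + 4·6 + 22)/6 = 48/6 = 8; σ²_H = ((22−2)/6)² = 11.111

Forward pass:
ES_A = 0; EF_A = 14
ES_B = 0; EF_B = 3
ES_C = 0; EF_C = 12
ES_D = 0; EF_D = 13
ES_E = 0; EF_E = 6
ES_F = 3; EF_F = 3+5 = 8
ES_G = 13; EF_G = 13+16 = 29
ES_H = max(EF_A=14, EF_B=3, EF_C=12, EF_E=6, EF_F=8, EF_G=29) = 29; EF_H = 29+8 = 37
Expected project duration μ = 37 days. Critical path: D → G → H.

Variance along critical path = 1.000 + 9.000 + 11.111 = 21.111; σ = 4.595 days.
D = μ + z·σ = 37 + 1.282·4.595 = 42.9 days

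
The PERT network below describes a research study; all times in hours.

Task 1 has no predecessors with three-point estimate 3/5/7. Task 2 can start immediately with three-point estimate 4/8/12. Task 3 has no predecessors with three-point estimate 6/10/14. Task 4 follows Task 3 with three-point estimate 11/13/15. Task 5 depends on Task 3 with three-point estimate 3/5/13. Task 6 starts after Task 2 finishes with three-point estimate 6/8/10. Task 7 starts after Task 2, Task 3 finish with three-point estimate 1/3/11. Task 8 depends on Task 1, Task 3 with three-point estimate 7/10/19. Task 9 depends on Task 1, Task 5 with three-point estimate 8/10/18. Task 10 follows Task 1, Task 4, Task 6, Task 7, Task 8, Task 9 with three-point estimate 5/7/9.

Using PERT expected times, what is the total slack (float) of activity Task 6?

11 hours

te_Task 1 = (3 + 4·5 + 7)/6 = 30/6 = 5
te_Task 2 = (4 + 4·8 + 12)/6 = 48/6 = 8
te_Task 3 = (6 + 4·10 + 14)/6 = 60/6 = 10
te_Task 4 = (11 + 4·13 + 15)/6 = 78/6 = 13
te_Task 5 = (3 + 4·5 + 13)/6 = 36/6 = 6
te_Task 6 = (6 + 4·8 + 10)/6 = 48/6 = 8
te_Task 7 = (1 + 4·3 + 11)/6 = 24/6 = 4
te_Task 8 = (7 + 4·10 + 19)/6 = 66/6 = 11
te_Task 9 = (8 + 4·10 + 18)/6 = 66/6 = 11
te_Task 10 = (5 + 4·7 + 9)/6 = 42/6 = 7

Forward pass:
ES_Task 1 = 0; EF_Task 1 = 5
ES_Task 2 = 0; EF_Task 2 = 8
ES_Task 3 = 0; EF_Task 3 = 10
ES_Task 4 = 10; EF_Task 4 = 10+13 = 23
ES_Task 5 = 10; EF_Task 5 = 10+6 = 16
ES_Task 6 = 8; EF_Task 6 = 8+8 = 16
ES_Task 7 = max(EF_Task 2=8, EF_Task 3=10) = 10; EF_Task 7 = 10+4 = 14
ES_Task 8 = max(EF_Task 1=5, EF_Task 3=10) = 10; EF_Task 8 = 10+11 = 21
ES_Task 9 = max(EF_Task 1=5, EF_Task 5=16) = 16; EF_Task 9 = 16+11 = 27
ES_Task 10 = max(EF_Task 1=5, EF_Task 4=23, EF_Task 6=16, EF_Task 7=14, EF_Task 8=21, EF_Task 9=27) = 27; EF_Task 10 = 27+7 = 34
Expected project duration μ = 34 hours. Critical path: Task 3 → Task 5 → Task 9 → Task 10.

Backward pass:
LF_Task 10 = 34; LS_Task 10 = 34−7 = 27
LF_Task 9 = LS_Task 10 = 27; LS_Task 9 = 27−11 = 16
LF_Task 8 = LS_Task 10 = 27; LS_Task 8 = 27−11 = 16
LF_Task 7 = LS_Task 10 = 27; LS_Task 7 = 27−4 = 23
LF_Task 6 = LS_Task 10 = 27; LS_Task 6 = 27−8 = 19
LF_Task 5 = LS_Task 9 = 16; LS_Task 5 = 16−6 = 10
LF_Task 4 = LS_Task 10 = 27; LS_Task 4 = 27−13 = 14
LF_Task 3 = min(LS_Task 4=14, LS_Task 5=10, LS_Task 7=23, LS_Task 8=16) = 10; LS_Task 3 = 10−10 = 0
LF_Task 2 = min(LS_Task 6=19, LS_Task 7=23) = 19; LS_Task 2 = 19−8 = 11
LF_Task 1 = min(LS_Task 8=16, LS_Task 9=16, LS_Task 10=27) = 16; LS_Task 1 = 16−5 = 11
Slack_Task 6 = LS_Task 6 − ES_Task 6 = 19 − 8 = 11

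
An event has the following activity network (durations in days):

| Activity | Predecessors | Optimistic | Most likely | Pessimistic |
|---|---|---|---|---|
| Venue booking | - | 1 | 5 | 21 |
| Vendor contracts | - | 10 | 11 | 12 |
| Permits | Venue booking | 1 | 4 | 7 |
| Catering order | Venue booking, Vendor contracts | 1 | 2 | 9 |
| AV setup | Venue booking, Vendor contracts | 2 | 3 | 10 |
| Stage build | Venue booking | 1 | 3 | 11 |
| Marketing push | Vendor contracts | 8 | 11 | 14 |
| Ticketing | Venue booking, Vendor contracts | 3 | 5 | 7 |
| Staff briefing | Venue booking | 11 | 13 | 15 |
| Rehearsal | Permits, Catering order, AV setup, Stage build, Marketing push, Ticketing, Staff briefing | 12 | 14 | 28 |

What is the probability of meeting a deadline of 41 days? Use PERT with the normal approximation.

te_Venue booking = (1 + 4·5 + 21)/6 = 42/6 = 7; σ²_Venue booking = ((21−1)/6)² = 11.111
te_Vendor contracts = (10 + 4·11 + 12)/6 = 66/6 = 11; σ²_Vendor contracts = ((12−10)/6)² = 0.111
te_Permits = (1 + 4·4 + 7)/6 = 24/6 = 4; σ²_Permits = ((7−1)/6)² = 1.000
te_Catering order = (1 + 4·2 + 9)/6 = 18/6 = 3; σ²_Catering order = ((9−1)/6)² = 1.778
te_AV setup = (2 + 4·3 + 10)/6 = 24/6 = 4; σ²_AV setup = ((10−2)/6)² = 1.778
te_Stage build = (1 + 4·3 + 11)/6 = 24/6 = 4; σ²_Stage build = ((11−1)/6)² = 2.778
te_Marketing push = (8 + 4·11 + 14)/6 = 66/6 = 11; σ²_Marketing push = ((14−8)/6)² = 1.000
te_Ticketing = (3 + 4·5 + 7)/6 = 30/6 = 5; σ²_Ticketing = ((7−3)/6)² = 0.444
te_Staff briefing = (11 + 4·13 + 15)/6 = 78/6 = 13; σ²_Staff briefing = ((15−11)/6)² = 0.444
te_Rehearsal = (12 + 4·14 + 28)/6 = 96/6 = 16; σ²_Rehearsal = ((28−12)/6)² = 7.111

Forward pass:
ES_Venue booking = 0; EF_Venue booking = 7
ES_Vendor contracts = 0; EF_Vendor contracts = 11
ES_Permits = 7; EF_Permits = 7+4 = 11
ES_Catering order = max(EF_Venue booking=7, EF_Vendor contracts=11) = 11; EF_Catering order = 11+3 = 14
ES_AV setup = max(EF_Venue booking=7, EF_Vendor contracts=11) = 11; EF_AV setup = 11+4 = 15
ES_Stage build = 7; EF_Stage build = 7+4 = 11
ES_Marketing push = 11; EF_Marketing push = 11+11 = 22
ES_Ticketing = max(EF_Venue booking=7, EF_Vendor contracts=11) = 11; EF_Ticketing = 11+5 = 16
ES_Staff briefing = 7; EF_Staff briefing = 7+13 = 20
ES_Rehearsal = max(EF_Permits=11, EF_Catering order=14, EF_AV setup=15, EF_Stage build=11, EF_Marketing push=22, EF_Ticketing=16, EF_Staff briefing=20) = 22; EF_Rehearsal = 22+16 = 38
Expected project duration μ = 38 days. Critical path: Vendor contracts → Marketing push → Rehearsal.

Variance along critical path = 0.111 + 1.000 + 7.111 = 8.222; σ = √8.222 = 2.867 days.
Z = (41 − 38) / 2.867 = 1.046
P(T ≤ 41) = Φ(1.046) ≈ 0.852

0.852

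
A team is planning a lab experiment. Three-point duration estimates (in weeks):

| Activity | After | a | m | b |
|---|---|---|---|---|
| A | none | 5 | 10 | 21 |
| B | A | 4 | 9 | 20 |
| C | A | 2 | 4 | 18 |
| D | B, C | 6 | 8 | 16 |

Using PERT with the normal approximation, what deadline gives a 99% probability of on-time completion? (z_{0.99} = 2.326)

39.6 weeks

te_A = (5 + 4·10 + 21)/6 = 66/6 = 11; σ²_A = ((21−5)/6)² = 7.111
te_B = (4 + 4·9 + 20)/6 = 60/6 = 10; σ²_B = ((20−4)/6)² = 7.111
te_C = (2 + 4·4 + 18)/6 = 36/6 = 6; σ²_C = ((18−2)/6)² = 7.111
te_D = (6 + 4·8 + 16)/6 = 54/6 = 9; σ²_D = ((16−6)/6)² = 2.778

Forward pass:
ES_A = 0; EF_A = 11
ES_B = 11; EF_B = 11+10 = 21
ES_C = 11; EF_C = 11+6 = 17
ES_D = max(EF_B=21, EF_C=17) = 21; EF_D = 21+9 = 30
Expected project duration μ = 30 weeks. Critical path: A → B → D.

Variance along critical path = 7.111 + 7.111 + 2.778 = 17.000; σ = 4.123 weeks.
D = μ + z·σ = 30 + 2.326·4.123 = 39.6 weeks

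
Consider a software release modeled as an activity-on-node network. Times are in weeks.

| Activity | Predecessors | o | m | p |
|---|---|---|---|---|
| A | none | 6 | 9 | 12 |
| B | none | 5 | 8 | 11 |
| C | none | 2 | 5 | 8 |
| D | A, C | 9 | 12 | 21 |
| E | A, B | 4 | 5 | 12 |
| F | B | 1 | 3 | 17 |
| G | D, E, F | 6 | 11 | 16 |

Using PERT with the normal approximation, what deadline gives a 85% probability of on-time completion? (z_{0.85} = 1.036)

te_A = (6 + 4·9 + 12)/6 = 54/6 = 9; σ²_A = ((12−6)/6)² = 1.000
te_B = (5 + 4·8 + 11)/6 = 48/6 = 8; σ²_B = ((11−5)/6)² = 1.000
te_C = (2 + 4·5 + 8)/6 = 30/6 = 5; σ²_C = ((8−2)/6)² = 1.000
te_D = (9 + 4·12 + 21)/6 = 78/6 = 13; σ²_D = ((21−9)/6)² = 4.000
te_E = (4 + 4·5 + 12)/6 = 36/6 = 6; σ²_E = ((12−4)/6)² = 1.778
te_F = (1 + 4·3 + 17)/6 = 30/6 = 5; σ²_F = ((17−1)/6)² = 7.111
te_G = (6 + 4·11 + 16)/6 = 66/6 = 11; σ²_G = ((16−6)/6)² = 2.778

Forward pass:
ES_A = 0; EF_A = 9
ES_B = 0; EF_B = 8
ES_C = 0; EF_C = 5
ES_D = max(EF_A=9, EF_C=5) = 9; EF_D = 9+13 = 22
ES_E = max(EF_A=9, EF_B=8) = 9; EF_E = 9+6 = 15
ES_F = 8; EF_F = 8+5 = 13
ES_G = max(EF_D=22, EF_E=15, EF_F=13) = 22; EF_G = 22+11 = 33
Expected project duration μ = 33 weeks. Critical path: A → D → G.

Variance along critical path = 1.000 + 4.000 + 2.778 = 7.778; σ = 2.789 weeks.
D = μ + z·σ = 33 + 1.036·2.789 = 35.9 weeks

35.9 weeks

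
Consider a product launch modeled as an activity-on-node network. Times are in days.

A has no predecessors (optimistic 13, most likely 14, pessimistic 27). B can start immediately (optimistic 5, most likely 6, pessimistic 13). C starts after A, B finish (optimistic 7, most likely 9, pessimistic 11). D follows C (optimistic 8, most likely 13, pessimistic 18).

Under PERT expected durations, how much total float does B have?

te_A = (13 + 4·14 + 27)/6 = 96/6 = 16
te_B = (5 + 4·6 + 13)/6 = 42/6 = 7
te_C = (7 + 4·9 + 11)/6 = 54/6 = 9
te_D = (8 + 4·13 + 18)/6 = 78/6 = 13

Forward pass:
ES_A = 0; EF_A = 16
ES_B = 0; EF_B = 7
ES_C = max(EF_A=16, EF_B=7) = 16; EF_C = 16+9 = 25
ES_D = 25; EF_D = 25+13 = 38
Expected project duration μ = 38 days. Critical path: A → C → D.

Backward pass:
LF_D = 38; LS_D = 38−13 = 25
LF_C = LS_D = 25; LS_C = 25−9 = 16
LF_B = LS_C = 16; LS_B = 16−7 = 9
LF_A = LS_C = 16; LS_A = 16−16 = 0
Slack_B = LS_B − ES_B = 9 − 0 = 9

9 days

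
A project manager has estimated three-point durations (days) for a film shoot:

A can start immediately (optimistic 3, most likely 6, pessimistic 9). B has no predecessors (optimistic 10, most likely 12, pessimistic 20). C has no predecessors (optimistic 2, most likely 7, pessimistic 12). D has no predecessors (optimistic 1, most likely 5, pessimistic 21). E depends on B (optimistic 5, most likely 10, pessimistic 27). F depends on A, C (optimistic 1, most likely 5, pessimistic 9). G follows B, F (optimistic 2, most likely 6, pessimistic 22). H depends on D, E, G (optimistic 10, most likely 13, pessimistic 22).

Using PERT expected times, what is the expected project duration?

39 days

te_A = (3 + 4·6 + 9)/6 = 36/6 = 6
te_B = (10 + 4·12 + 20)/6 = 78/6 = 13
te_C = (2 + 4·7 + 12)/6 = 42/6 = 7
te_D = (1 + 4·5 + 21)/6 = 42/6 = 7
te_E = (5 + 4·10 + 27)/6 = 72/6 = 12
te_F = (1 + 4·5 + 9)/6 = 30/6 = 5
te_G = (2 + 4·6 + 22)/6 = 48/6 = 8
te_H = (10 + 4·13 + 22)/6 = 84/6 = 14

Forward pass:
ES_A = 0; EF_A = 6
ES_B = 0; EF_B = 13
ES_C = 0; EF_C = 7
ES_D = 0; EF_D = 7
ES_E = 13; EF_E = 13+12 = 25
ES_F = max(EF_A=6, EF_C=7) = 7; EF_F = 7+5 = 12
ES_G = max(EF_B=13, EF_F=12) = 13; EF_G = 13+8 = 21
ES_H = max(EF_D=7, EF_E=25, EF_G=21) = 25; EF_H = 25+14 = 39
Expected project duration μ = 39 days. Critical path: B → E → H.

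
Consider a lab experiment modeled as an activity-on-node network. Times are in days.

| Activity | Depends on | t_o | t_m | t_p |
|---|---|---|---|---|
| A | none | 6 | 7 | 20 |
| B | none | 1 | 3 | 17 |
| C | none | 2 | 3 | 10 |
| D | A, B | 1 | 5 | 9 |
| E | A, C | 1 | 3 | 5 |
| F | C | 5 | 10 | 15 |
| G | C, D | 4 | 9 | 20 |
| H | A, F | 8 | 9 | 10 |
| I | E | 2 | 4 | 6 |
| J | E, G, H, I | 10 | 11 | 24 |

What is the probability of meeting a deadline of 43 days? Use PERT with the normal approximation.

te_A = (6 + 4·7 + 20)/6 = 54/6 = 9; σ²_A = ((20−6)/6)² = 5.444
te_B = (1 + 4·3 + 17)/6 = 30/6 = 5; σ²_B = ((17−1)/6)² = 7.111
te_C = (2 + 4·3 + 10)/6 = 24/6 = 4; σ²_C = ((10−2)/6)² = 1.778
te_D = (1 + 4·5 + 9)/6 = 30/6 = 5; σ²_D = ((9−1)/6)² = 1.778
te_E = (1 + 4·3 + 5)/6 = 18/6 = 3; σ²_E = ((5−1)/6)² = 0.444
te_F = (5 + 4·10 + 15)/6 = 60/6 = 10; σ²_F = ((15−5)/6)² = 2.778
te_G = (4 + 4·9 + 20)/6 = 60/6 = 10; σ²_G = ((20−4)/6)² = 7.111
te_H = (8 + 4·9 + 10)/6 = 54/6 = 9; σ²_H = ((10−8)/6)² = 0.111
te_I = (2 + 4·4 + 6)/6 = 24/6 = 4; σ²_I = ((6−2)/6)² = 0.444
te_J = (10 + 4·11 + 24)/6 = 78/6 = 13; σ²_J = ((24−10)/6)² = 5.444

Forward pass:
ES_A = 0; EF_A = 9
ES_B = 0; EF_B = 5
ES_C = 0; EF_C = 4
ES_D = max(EF_A=9, EF_B=5) = 9; EF_D = 9+5 = 14
ES_E = max(EF_A=9, EF_C=4) = 9; EF_E = 9+3 = 12
ES_F = 4; EF_F = 4+10 = 14
ES_G = max(EF_C=4, EF_D=14) = 14; EF_G = 14+10 = 24
ES_H = max(EF_A=9, EF_F=14) = 14; EF_H = 14+9 = 23
ES_I = 12; EF_I = 12+4 = 16
ES_J = max(EF_E=12, EF_G=24, EF_H=23, EF_I=16) = 24; EF_J = 24+13 = 37
Expected project duration μ = 37 days. Critical path: A → D → G → J.

Variance along critical path = 5.444 + 1.778 + 7.111 + 5.444 = 19.778; σ = √19.778 = 4.447 days.
Z = (43 − 37) / 4.447 = 1.349
P(T ≤ 43) = Φ(1.349) ≈ 0.911

0.911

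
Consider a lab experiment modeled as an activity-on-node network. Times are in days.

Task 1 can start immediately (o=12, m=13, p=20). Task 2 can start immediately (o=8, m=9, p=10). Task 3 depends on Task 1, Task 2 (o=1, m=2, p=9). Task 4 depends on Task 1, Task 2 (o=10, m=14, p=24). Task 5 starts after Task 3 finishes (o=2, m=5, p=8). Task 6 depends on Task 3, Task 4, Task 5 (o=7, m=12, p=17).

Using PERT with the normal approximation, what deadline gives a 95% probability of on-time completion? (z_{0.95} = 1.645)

te_Task 1 = (12 + 4·13 + 20)/6 = 84/6 = 14; σ²_Task 1 = ((20−12)/6)² = 1.778
te_Task 2 = (8 + 4·9 + 10)/6 = 54/6 = 9; σ²_Task 2 = ((10−8)/6)² = 0.111
te_Task 3 = (1 + 4·2 + 9)/6 = 18/6 = 3; σ²_Task 3 = ((9−1)/6)² = 1.778
te_Task 4 = (10 + 4·14 + 24)/6 = 90/6 = 15; σ²_Task 4 = ((24−10)/6)² = 5.444
te_Task 5 = (2 + 4·5 + 8)/6 = 30/6 = 5; σ²_Task 5 = ((8−2)/6)² = 1.000
te_Task 6 = (7 + 4·12 + 17)/6 = 72/6 = 12; σ²_Task 6 = ((17−7)/6)² = 2.778

Forward pass:
ES_Task 1 = 0; EF_Task 1 = 14
ES_Task 2 = 0; EF_Task 2 = 9
ES_Task 3 = max(EF_Task 1=14, EF_Task 2=9) = 14; EF_Task 3 = 14+3 = 17
ES_Task 4 = max(EF_Task 1=14, EF_Task 2=9) = 14; EF_Task 4 = 14+15 = 29
ES_Task 5 = 17; EF_Task 5 = 17+5 = 22
ES_Task 6 = max(EF_Task 3=17, EF_Task 4=29, EF_Task 5=22) = 29; EF_Task 6 = 29+12 = 41
Expected project duration μ = 41 days. Critical path: Task 1 → Task 4 → Task 6.

Variance along critical path = 1.778 + 5.444 + 2.778 = 10.000; σ = 3.162 days.
D = μ + z·σ = 41 + 1.645·3.162 = 46.2 days

46.2 days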